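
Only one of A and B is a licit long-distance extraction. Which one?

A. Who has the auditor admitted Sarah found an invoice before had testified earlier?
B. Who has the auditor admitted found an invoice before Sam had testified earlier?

In A, the wh-phrase is extracted from inside an adjunct island (introduced by "before"), which blocks movement.
In B, the extraction path crosses only that-complement boundaries, which are transparent.
So B is grammatical.

B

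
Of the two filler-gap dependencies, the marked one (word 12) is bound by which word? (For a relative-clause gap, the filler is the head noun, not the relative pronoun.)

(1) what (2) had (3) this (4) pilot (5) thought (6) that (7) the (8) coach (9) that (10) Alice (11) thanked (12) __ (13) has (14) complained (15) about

The marked gap is inside the relative clause, the direct object of "thanked".
Its filler is the head noun "coach" (via "that"), at word 8.
(The other dependency links word 1 to a gap after word 15.)

8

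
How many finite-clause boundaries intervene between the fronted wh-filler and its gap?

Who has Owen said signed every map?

1

"who" is extracted from the subject of "signed".
Boundaries crossed, outermost first: [Ø] — 1 in total.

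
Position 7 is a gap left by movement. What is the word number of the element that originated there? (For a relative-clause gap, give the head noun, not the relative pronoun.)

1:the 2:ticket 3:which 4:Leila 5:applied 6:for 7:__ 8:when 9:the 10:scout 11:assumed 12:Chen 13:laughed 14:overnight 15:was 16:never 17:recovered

The gap at 7 is the prepositional object of "applied", inside a relative clause.
The relative pronoun is "which" (word 3); it is bound by the head noun immediately before it.
Its filler is the head noun "ticket", at word 2.

2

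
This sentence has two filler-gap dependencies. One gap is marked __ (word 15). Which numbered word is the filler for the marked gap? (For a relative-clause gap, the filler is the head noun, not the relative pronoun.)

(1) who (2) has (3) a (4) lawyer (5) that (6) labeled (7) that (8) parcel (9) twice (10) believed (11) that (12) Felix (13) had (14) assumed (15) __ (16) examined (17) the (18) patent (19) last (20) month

1

The marked gap is the subject of "examined".
Its filler is the fronted wh-phrase "who", at word 1.
(The other dependency links word 4 to a gap after word 5.)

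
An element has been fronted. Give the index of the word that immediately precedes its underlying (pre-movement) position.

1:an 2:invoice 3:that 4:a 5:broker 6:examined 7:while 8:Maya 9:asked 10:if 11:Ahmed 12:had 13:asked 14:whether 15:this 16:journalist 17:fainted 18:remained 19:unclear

The displaced element is "an invoice" (word 2).
It functions as the direct object of "examined", so the gap sits immediately after word 6 ("examined").
Base order: A broker examined an invoice while Maya asked if Ahmed had asked whether this journalist fainted.

6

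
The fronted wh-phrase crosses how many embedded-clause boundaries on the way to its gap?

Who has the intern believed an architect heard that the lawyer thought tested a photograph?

3

"who" is extracted from the subject of "tested".
Boundaries crossed, outermost first: [Ø], [that], [Ø] — 3 in total.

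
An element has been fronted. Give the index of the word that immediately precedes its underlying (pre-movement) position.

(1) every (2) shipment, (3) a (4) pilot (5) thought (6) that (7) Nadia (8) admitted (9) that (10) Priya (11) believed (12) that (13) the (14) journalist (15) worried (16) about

16

The displaced element is "every shipment" (word 2).
It is linked across 3 clause boundaries (that → that → that).
It functions as the object of the preposition "about" of "worried", so the gap sits immediately after word 16 ("about").
Base order: A pilot thought that Nadia admitted that Priya believed that the journalist worried about every shipment.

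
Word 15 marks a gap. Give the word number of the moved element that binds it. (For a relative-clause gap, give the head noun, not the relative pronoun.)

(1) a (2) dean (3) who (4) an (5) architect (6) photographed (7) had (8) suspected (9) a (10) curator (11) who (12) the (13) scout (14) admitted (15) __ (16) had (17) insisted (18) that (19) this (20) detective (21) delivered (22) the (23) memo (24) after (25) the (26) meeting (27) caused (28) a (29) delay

The gap at 15 is the subject of "insisted", inside a relative clause.
The relative pronoun is "who" (word 11); it is bound by the head noun immediately before it.
Its filler is the head noun "curator", at word 10.

10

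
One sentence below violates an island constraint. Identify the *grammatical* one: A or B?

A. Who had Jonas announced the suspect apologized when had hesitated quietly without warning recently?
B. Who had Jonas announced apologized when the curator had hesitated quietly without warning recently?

In A, the wh-phrase is extracted from inside an adjunct island (introduced by "when"), which blocks movement.
In B, the extraction path crosses only that-complement boundaries, which are transparent.
So B is grammatical.

B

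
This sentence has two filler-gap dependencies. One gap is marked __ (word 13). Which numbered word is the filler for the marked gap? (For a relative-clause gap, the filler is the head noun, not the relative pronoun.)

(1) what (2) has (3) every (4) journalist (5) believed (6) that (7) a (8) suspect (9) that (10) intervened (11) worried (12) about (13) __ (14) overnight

The marked gap is the object of the preposition "about" of "worried".
Its filler is the fronted wh-phrase "what", at word 1.
(The other dependency links word 8 to a gap after word 9.)

1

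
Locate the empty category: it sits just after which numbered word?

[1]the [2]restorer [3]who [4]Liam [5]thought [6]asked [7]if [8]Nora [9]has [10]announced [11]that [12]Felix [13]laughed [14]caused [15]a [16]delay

5

The displaced element is "the restorer" (word 2).
It is linked across 1 clause boundary (Ø).
It functions as the subject of "asked", so the gap sits immediately after word 5 ("thought").
Base order: Liam thought that the restorer asked if Nora has announced that Felix laughed.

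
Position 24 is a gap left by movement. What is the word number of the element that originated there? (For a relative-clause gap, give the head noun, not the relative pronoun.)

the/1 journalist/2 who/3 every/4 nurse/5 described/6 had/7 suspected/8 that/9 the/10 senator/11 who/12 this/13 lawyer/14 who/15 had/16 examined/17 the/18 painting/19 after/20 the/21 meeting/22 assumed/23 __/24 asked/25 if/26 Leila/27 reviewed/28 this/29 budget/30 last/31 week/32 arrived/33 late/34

11

The gap at 24 is the subject of "asked", inside a relative clause.
The relative pronoun is "who" (word 12); it is bound by the head noun immediately before it.
Its filler is the head noun "senator", at word 11.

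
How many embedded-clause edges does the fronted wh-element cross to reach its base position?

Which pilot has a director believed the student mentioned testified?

2

"which pilot" is extracted from the subject of "testified".
Boundaries crossed, outermost first: [Ø], [Ø] — 2 in total.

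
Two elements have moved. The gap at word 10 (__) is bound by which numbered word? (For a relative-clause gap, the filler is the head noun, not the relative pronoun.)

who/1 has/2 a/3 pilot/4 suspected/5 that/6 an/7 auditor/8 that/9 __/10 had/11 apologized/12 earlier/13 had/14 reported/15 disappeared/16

8

The marked gap is inside the relative clause, the subject of "apologized".
Its filler is the head noun "auditor" (via "that"), at word 8.
(The other dependency links word 1 to a gap after word 15.)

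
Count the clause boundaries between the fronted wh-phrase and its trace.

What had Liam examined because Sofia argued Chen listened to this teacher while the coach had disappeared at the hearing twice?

0

"what" originates inside the matrix clause — no clause boundary is crossed.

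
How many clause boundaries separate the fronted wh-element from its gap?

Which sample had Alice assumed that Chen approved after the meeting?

"which sample" is extracted from the object of "approved".
Boundaries crossed, outermost first: [that] — 1 in total.

1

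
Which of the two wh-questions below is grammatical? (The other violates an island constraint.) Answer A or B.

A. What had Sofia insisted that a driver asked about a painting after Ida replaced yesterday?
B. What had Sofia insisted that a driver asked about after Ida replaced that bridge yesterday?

B

In A, the wh-phrase is extracted from inside an adjunct island (introduced by "after"), which blocks movement.
In B, the extraction path crosses only that-complement boundaries, which are transparent.
So B is grammatical.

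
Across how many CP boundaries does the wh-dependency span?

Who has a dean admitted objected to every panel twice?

1

"who" is extracted from the subject of "objected".
Boundaries crossed, outermost first: [Ø] — 1 in total.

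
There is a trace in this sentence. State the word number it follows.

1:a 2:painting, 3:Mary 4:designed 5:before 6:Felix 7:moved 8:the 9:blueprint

The displaced element is "a painting" (word 2).
It functions as the direct object of "designed", so the gap sits immediately after word 4 ("designed").
Base order: Mary designed a painting before Felix moved the blueprint.

4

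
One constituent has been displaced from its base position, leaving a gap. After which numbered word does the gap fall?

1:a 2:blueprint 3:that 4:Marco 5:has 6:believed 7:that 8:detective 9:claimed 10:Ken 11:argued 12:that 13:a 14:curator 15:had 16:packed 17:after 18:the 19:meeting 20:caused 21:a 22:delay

The displaced element is "a blueprint" (word 2).
It is linked across 3 clause boundaries (Ø → Ø → that).
It functions as the direct object of "packed", so the gap sits immediately after word 16 ("packed").
Base order: Marco has believed that detective claimed Ken argued that a curator had packed a blueprint after the meeting.

16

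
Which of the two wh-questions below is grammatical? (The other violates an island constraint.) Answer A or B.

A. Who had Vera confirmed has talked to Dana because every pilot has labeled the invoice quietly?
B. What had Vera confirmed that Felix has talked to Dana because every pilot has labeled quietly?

In B, the wh-phrase is extracted from inside an adjunct island (introduced by "because"), which blocks movement.
In A, the extraction path crosses only that-complement boundaries, which are transparent.
So A is grammatical.

A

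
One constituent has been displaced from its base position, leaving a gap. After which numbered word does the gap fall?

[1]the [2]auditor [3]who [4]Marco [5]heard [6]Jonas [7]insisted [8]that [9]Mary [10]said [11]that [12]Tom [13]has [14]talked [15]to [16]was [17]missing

15

The displaced element is "the auditor" (word 2).
It is linked across 3 clause boundaries (Ø → that → that).
It functions as the object of the preposition "to" of "talked", so the gap sits immediately after word 15 ("to").
Base order: Marco heard Jonas insisted that Mary said that Tom has talked to the auditor.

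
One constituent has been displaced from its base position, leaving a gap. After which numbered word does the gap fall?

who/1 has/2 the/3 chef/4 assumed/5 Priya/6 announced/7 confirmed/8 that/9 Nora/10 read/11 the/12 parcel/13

The displaced element is "who" (word 1).
It is linked across 2 clause boundaries (Ø → Ø).
It functions as the subject of "confirmed", so the gap sits immediately after word 7 ("announced").
Base order: The chef has assumed Priya announced that who confirmed that Nora read the parcel.

7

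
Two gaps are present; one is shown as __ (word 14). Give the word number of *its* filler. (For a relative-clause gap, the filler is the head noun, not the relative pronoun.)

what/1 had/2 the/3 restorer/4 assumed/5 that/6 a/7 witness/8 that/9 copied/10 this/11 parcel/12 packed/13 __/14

The marked gap is the direct object of "packed".
Its filler is the fronted wh-phrase "what", at word 1.
(The other dependency links word 8 to a gap after word 9.)

1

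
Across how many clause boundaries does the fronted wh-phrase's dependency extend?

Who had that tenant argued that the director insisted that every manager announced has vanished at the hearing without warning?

3

"who" is extracted from the subject of "vanished".
Boundaries crossed, outermost first: [that], [that], [Ø] — 3 in total.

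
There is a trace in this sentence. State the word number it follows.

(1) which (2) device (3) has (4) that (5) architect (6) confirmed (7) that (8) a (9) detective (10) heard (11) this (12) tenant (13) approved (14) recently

13

The displaced element is "which device" (word 2).
It is linked across 2 clause boundaries (that → Ø).
It functions as the direct object of "approved", so the gap sits immediately after word 13 ("approved").
Base order: That architect has confirmed that a detective heard this tenant approved which device recently.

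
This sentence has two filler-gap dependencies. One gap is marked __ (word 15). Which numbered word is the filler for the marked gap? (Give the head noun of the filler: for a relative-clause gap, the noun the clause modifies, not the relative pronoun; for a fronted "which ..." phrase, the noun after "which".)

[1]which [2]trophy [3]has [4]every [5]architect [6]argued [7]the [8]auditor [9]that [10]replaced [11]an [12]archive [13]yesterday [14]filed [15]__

The marked gap is the direct object of "filed".
Its filler is the fronted wh-phrase "which trophy", at word 2.
(The other dependency links word 8 to a gap after word 9.)

2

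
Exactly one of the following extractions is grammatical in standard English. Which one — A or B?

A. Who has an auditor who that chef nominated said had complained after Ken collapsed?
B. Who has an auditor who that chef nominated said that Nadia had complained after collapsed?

A

In B, the wh-phrase is extracted from inside an adjunct island (introduced by "after"), which blocks movement.
In A, the extraction path crosses only that-complement boundaries, which are transparent.
So A is grammatical.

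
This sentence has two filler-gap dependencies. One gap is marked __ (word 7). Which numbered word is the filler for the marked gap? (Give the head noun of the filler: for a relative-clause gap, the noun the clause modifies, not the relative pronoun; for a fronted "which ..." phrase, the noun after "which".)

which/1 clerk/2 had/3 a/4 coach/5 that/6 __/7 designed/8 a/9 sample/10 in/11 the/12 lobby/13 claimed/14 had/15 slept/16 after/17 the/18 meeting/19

The marked gap is inside the relative clause, the subject of "designed".
Its filler is the head noun "coach" (via "that"), at word 5.
(The other dependency links word 2 to a gap after word 14.)

5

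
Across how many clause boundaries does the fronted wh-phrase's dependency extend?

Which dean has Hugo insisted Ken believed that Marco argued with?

"which dean" is extracted from the PP object of "argued".
Boundaries crossed, outermost first: [Ø], [that] — 2 in total.

2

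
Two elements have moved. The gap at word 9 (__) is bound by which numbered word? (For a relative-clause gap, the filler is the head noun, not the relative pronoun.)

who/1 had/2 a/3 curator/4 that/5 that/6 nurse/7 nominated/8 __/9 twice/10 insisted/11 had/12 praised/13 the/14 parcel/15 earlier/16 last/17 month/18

The marked gap is inside the relative clause, the direct object of "nominated".
Its filler is the head noun "curator" (via "that"), at word 4.
(The other dependency links word 1 to a gap after word 11.)

4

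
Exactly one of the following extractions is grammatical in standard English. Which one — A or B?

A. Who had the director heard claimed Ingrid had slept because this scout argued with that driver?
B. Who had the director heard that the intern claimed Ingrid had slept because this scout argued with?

A

In B, the wh-phrase is extracted from inside an adjunct island (introduced by "because"), which blocks movement.
In A, the extraction path crosses only that-complement boundaries, which are transparent.
So A is grammatical.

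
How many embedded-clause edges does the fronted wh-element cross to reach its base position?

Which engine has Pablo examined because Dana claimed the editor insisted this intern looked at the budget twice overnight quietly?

0

"which engine" originates inside the matrix clause — no clause boundary is crossed.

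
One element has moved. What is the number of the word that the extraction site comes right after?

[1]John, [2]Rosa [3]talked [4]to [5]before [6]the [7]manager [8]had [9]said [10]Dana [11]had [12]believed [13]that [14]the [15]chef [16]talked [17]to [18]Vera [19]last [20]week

4

The displaced element is "John" (word 1).
It functions as the object of the preposition "to" of "talked", so the gap sits immediately after word 4 ("to").
Base order: Rosa talked to John before the manager had said Dana had believed that the chef talked to Vera last week.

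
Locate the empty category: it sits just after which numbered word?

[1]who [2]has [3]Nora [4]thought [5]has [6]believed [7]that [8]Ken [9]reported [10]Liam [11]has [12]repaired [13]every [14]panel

4

The displaced element is "who" (word 1).
It is linked across 1 clause boundary (Ø).
It functions as the subject of "believed", so the gap sits immediately after word 4 ("thought").
Base order: Nora has thought that who has believed that Ken reported Liam has repaired every panel.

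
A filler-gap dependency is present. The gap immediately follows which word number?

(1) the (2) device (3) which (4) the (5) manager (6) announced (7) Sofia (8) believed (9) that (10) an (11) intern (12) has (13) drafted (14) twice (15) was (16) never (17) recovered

13

The displaced element is "the device" (word 2).
It is linked across 2 clause boundaries (Ø → that).
It functions as the direct object of "drafted", so the gap sits immediately after word 13 ("drafted").
Base order: The manager announced Sofia believed that an intern has drafted the device twice.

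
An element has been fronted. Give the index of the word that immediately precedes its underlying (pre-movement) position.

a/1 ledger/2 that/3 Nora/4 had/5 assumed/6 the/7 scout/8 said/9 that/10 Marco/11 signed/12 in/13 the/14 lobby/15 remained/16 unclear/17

The displaced element is "a ledger" (word 2).
It is linked across 2 clause boundaries (Ø → that).
It functions as the direct object of "signed", so the gap sits immediately after word 12 ("signed").
Base order: Nora had assumed the scout said that Marco signed a ledger in the lobby.

12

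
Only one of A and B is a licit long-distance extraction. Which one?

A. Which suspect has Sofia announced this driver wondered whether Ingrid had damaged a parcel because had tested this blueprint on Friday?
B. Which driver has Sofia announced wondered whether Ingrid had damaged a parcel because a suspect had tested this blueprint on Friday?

B

In A, the wh-phrase is extracted from inside a wh-island (introduced by "whether"), which blocks movement.
In B, the extraction path crosses only that-complement boundaries, which are transparent.
So B is grammatical.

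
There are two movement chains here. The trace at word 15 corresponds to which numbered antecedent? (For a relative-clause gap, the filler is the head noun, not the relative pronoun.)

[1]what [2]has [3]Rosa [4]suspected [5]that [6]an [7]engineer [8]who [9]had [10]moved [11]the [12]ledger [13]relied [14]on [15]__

1

The marked gap is the object of the preposition "on" of "relied".
Its filler is the fronted wh-phrase "what", at word 1.
(The other dependency links word 7 to a gap after word 8.)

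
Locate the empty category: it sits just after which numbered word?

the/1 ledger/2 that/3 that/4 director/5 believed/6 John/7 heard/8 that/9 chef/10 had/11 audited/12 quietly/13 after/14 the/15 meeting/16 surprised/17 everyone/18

The displaced element is "the ledger" (word 2).
It is linked across 2 clause boundaries (Ø → Ø).
It functions as the direct object of "audited", so the gap sits immediately after word 12 ("audited").
Base order: That director believed John heard that chef had audited the ledger quietly after the meeting.

12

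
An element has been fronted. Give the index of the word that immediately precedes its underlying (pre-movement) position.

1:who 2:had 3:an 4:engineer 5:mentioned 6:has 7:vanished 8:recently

The displaced element is "who" (word 1).
It is linked across 1 clause boundary (Ø).
It functions as the subject of "vanished", so the gap sits immediately after word 5 ("mentioned").
Base order: An engineer had mentioned that who has vanished recently.

5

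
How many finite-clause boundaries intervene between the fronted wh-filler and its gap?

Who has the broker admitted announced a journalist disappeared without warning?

"who" is extracted from the subject of "announced".
Boundaries crossed, outermost first: [Ø] — 1 in total.

1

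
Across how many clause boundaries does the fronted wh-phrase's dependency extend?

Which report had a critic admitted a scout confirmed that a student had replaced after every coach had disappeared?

"which report" is extracted from the object of "replaced".
Boundaries crossed, outermost first: [Ø], [that] — 2 in total.

2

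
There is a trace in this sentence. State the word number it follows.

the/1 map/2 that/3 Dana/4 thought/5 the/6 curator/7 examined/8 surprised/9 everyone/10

8

The displaced element is "the map" (word 2).
It is linked across 1 clause boundary (Ø).
It functions as the direct object of "examined", so the gap sits immediately after word 8 ("examined").
Base order: Dana thought the curator examined the map.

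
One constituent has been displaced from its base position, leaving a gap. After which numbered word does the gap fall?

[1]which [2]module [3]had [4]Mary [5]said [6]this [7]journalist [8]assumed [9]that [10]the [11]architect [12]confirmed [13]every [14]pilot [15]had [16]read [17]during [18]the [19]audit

The displaced element is "which module" (word 2).
It is linked across 3 clause boundaries (Ø → that → Ø).
It functions as the direct object of "read", so the gap sits immediately after word 16 ("read").
Base order: Mary had said this journalist assumed that the architect confirmed every pilot had read which module during the audit.

16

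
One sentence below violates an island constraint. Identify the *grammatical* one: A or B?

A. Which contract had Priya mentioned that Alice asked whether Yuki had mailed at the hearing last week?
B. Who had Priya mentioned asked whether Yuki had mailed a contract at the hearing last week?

In A, the wh-phrase is extracted from inside a wh-island (introduced by "whether"), which blocks movement.
In B, the extraction path crosses only that-complement boundaries, which are transparent.
So B is grammatical.

B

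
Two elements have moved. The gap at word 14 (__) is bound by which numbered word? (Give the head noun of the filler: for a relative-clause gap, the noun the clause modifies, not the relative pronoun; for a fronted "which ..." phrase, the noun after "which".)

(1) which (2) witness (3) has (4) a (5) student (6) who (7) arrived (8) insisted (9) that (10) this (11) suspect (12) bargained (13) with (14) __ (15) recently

The marked gap is the object of the preposition "with" of "bargained".
Its filler is the fronted wh-phrase "which witness", at word 2.
(The other dependency links word 5 to a gap after word 6.)

2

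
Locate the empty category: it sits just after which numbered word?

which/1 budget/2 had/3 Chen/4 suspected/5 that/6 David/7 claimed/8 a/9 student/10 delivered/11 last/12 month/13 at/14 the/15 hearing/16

The displaced element is "which budget" (word 2).
It is linked across 2 clause boundaries (that → Ø).
It functions as the direct object of "delivered", so the gap sits immediately after word 11 ("delivered").
Base order: Chen had suspected that David claimed a student delivered which budget last month at the hearing.

11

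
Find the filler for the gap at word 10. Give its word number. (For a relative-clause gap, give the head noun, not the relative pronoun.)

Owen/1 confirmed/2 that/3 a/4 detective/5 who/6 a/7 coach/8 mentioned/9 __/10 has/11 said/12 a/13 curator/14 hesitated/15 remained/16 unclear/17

5

The gap at 10 is the subject of "said", inside a relative clause.
The relative pronoun is "who" (word 6); it is bound by the head noun immediately before it.
Its filler is the head noun "detective", at word 5.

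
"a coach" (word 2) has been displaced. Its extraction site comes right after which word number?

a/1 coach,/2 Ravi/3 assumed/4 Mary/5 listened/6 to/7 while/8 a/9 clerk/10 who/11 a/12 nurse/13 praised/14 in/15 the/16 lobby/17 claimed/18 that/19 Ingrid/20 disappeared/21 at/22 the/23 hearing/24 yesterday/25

7

The displaced element is "a coach" (word 2).
It is linked across 1 clause boundary (Ø).
It functions as the object of the preposition "to" of "listened", so the gap sits immediately after word 7 ("to").
Base order: Ravi assumed Mary listened to a coach while a clerk who a nurse praised in the lobby claimed that Ingrid disappeared at the hearing yesterday.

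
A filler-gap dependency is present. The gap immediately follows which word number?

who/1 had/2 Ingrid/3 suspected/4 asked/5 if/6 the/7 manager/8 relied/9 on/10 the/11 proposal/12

The displaced element is "who" (word 1).
It is linked across 1 clause boundary (Ø).
It functions as the subject of "asked", so the gap sits immediately after word 4 ("suspected").
Base order: Ingrid had suspected that who asked if the manager relied on the proposal.

4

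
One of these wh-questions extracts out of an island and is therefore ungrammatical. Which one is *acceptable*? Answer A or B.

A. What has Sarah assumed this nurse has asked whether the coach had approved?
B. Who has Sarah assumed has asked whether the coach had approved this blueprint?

B

In A, the wh-phrase is extracted from inside a wh-island (introduced by "whether"), which blocks movement.
In B, the extraction path crosses only that-complement boundaries, which are transparent.
So B is grammatical.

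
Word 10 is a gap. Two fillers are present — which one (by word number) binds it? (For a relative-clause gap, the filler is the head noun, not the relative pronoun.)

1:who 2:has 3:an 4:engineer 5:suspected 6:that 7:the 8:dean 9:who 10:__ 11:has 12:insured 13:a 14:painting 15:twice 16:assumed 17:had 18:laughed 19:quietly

The marked gap is inside the relative clause, the subject of "insured".
Its filler is the head noun "dean" (via "who"), at word 8.
(The other dependency links word 1 to a gap after word 16.)

8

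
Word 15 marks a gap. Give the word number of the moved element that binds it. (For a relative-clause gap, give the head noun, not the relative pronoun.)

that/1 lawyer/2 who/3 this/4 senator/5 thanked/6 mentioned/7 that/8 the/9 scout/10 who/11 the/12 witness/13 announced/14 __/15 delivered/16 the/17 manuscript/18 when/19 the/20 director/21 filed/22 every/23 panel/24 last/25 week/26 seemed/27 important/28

The gap at 15 is the subject of "delivered", inside a relative clause.
The relative pronoun is "who" (word 11); it is bound by the head noun immediately before it.
Its filler is the head noun "scout", at word 10.

10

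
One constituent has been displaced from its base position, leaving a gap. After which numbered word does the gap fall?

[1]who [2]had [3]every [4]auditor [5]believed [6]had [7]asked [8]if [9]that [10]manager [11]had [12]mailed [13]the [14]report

5

The displaced element is "who" (word 1).
It is linked across 1 clause boundary (Ø).
It functions as the subject of "asked", so the gap sits immediately after word 5 ("believed").
Base order: Every auditor had believed that who had asked if that manager had mailed the report.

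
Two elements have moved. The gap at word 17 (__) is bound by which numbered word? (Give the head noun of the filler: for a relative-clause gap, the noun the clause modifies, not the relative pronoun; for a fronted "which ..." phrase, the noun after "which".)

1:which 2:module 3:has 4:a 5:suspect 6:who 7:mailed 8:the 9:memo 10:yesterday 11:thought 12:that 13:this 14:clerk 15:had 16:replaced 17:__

2

The marked gap is the direct object of "replaced".
Its filler is the fronted wh-phrase "which module", at word 2.
(The other dependency links word 5 to a gap after word 6.)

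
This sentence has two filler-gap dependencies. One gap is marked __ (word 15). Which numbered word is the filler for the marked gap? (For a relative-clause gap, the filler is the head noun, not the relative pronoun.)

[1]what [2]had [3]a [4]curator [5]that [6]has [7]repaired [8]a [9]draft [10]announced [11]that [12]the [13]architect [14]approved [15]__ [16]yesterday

1

The marked gap is the direct object of "approved".
Its filler is the fronted wh-phrase "what", at word 1.
(The other dependency links word 4 to a gap after word 5.)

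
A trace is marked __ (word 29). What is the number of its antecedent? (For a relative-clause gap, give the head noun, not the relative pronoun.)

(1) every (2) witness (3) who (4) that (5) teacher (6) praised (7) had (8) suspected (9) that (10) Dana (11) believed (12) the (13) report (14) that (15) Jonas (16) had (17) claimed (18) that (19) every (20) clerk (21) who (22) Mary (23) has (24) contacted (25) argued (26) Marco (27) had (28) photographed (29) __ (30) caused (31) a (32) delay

The gap at 29 is the object of "photographed", inside a relative clause.
The relative pronoun is "that" (word 14); it is bound by the head noun immediately before it.
Its filler is the head noun "report", at word 13.

13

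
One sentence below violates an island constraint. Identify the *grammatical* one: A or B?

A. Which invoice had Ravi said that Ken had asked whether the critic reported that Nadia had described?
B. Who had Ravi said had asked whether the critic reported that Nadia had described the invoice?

B

In A, the wh-phrase is extracted from inside a wh-island (introduced by "whether"), which blocks movement.
In B, the extraction path crosses only that-complement boundaries, which are transparent.
So B is grammatical.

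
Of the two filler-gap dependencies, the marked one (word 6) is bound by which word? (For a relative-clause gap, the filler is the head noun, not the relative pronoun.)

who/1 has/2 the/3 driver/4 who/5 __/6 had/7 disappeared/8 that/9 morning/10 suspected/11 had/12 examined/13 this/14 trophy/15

The marked gap is inside the relative clause, the subject of "disappeared".
Its filler is the head noun "driver" (via "who"), at word 4.
(The other dependency links word 1 to a gap after word 11.)

4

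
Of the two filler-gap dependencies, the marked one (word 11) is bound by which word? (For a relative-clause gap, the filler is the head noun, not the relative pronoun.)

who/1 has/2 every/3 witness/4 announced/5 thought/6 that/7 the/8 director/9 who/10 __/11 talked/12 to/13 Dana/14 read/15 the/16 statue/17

The marked gap is inside the relative clause, the subject of "talked".
Its filler is the head noun "director" (via "who"), at word 9.
(The other dependency links word 1 to a gap after word 5.)

9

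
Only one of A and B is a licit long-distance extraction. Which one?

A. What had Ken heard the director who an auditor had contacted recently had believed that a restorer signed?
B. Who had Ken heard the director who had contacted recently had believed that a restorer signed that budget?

In B, the wh-phrase is extracted from inside a complex-NP island (relative clause) (introduced by "who"), which blocks movement.
In A, the extraction path crosses only that-complement boundaries, which are transparent.
So A is grammatical.

A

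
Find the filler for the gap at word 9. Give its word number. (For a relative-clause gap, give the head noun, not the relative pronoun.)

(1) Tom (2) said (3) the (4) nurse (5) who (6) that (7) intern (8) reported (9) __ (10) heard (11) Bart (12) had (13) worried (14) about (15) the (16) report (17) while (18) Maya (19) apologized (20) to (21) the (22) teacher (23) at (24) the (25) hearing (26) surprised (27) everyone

The gap at 9 is the subject of "heard", inside a relative clause.
The relative pronoun is "who" (word 5); it is bound by the head noun immediately before it.
Its filler is the head noun "nurse", at word 4.

4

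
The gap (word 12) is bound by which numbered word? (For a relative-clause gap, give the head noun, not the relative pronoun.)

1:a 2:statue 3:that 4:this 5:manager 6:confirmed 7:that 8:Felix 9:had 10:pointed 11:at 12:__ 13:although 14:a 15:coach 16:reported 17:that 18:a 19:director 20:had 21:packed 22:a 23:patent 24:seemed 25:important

The gap at 12 is the prepositional object of "pointed", inside a relative clause.
The relative pronoun is "that" (word 3); it is bound by the head noun immediately before it.
Its filler is the head noun "statue", at word 2.

2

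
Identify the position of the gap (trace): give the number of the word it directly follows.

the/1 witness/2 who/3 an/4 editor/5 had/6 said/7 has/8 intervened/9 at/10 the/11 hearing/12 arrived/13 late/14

The displaced element is "the witness" (word 2).
It is linked across 1 clause boundary (Ø).
It functions as the subject of "intervened", so the gap sits immediately after word 7 ("said").
Base order: An editor had said that the witness has intervened at the hearing.

7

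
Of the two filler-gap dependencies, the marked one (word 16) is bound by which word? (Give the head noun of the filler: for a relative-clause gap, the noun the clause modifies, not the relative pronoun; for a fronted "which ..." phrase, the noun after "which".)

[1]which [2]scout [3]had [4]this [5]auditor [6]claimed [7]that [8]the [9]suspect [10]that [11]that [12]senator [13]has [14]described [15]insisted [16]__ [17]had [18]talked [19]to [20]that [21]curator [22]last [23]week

2

The marked gap is the subject of "talked".
Its filler is the fronted wh-phrase "which scout", at word 2.
(The other dependency links word 9 to a gap after word 14.)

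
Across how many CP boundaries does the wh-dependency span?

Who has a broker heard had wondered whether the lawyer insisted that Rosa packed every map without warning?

1

"who" is extracted from the subject of "wondered".
Boundaries crossed, outermost first: [Ø] — 1 in total.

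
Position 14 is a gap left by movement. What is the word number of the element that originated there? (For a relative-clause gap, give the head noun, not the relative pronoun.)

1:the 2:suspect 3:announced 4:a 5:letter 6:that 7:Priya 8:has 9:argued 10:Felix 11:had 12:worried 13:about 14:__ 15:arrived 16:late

The gap at 14 is the prepositional object of "worried", inside a relative clause.
The relative pronoun is "that" (word 6); it is bound by the head noun immediately before it.
Its filler is the head noun "letter", at word 5.

5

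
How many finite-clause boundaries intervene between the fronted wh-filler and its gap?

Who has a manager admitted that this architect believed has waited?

2

"who" is extracted from the subject of "waited".
Boundaries crossed, outermost first: [that], [Ø] — 2 in total.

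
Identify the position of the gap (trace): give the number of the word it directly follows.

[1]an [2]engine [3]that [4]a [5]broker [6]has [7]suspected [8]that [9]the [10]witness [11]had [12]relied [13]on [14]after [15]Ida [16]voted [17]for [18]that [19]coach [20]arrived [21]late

The displaced element is "an engine" (word 2).
It is linked across 1 clause boundary (that).
It functions as the object of the preposition "on" of "relied", so the gap sits immediately after word 13 ("on").
Base order: A broker has suspected that the witness had relied on an engine after Ida voted for that coach.

13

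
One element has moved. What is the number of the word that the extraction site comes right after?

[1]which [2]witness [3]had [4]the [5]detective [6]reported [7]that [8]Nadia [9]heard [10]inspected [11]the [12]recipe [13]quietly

The displaced element is "which witness" (word 2).
It is linked across 2 clause boundaries (that → Ø).
It functions as the subject of "inspected", so the gap sits immediately after word 9 ("heard").
Base order: The detective had reported that Nadia heard which witness inspected the recipe quietly.

9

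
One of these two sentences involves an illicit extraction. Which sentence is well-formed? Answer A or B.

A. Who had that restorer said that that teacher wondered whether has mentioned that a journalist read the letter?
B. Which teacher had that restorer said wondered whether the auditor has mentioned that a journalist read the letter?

In A, the wh-phrase is extracted from inside a wh-island (introduced by "whether"), which blocks movement.
In B, the extraction path crosses only that-complement boundaries, which are transparent.
So B is grammatical.

B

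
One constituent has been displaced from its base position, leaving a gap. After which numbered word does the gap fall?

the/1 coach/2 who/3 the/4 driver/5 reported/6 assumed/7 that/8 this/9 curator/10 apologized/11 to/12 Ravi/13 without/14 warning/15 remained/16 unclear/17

The displaced element is "the coach" (word 2).
It is linked across 1 clause boundary (Ø).
It functions as the subject of "assumed", so the gap sits immediately after word 6 ("reported").
Base order: The driver reported that the coach assumed that this curator apologized to Ravi without warning.

6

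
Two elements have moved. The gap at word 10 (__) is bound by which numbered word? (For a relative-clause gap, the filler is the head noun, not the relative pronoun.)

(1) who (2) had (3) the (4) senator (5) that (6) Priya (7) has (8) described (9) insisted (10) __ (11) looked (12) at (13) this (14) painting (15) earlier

1

The marked gap is the subject of "looked".
Its filler is the fronted wh-phrase "who", at word 1.
(The other dependency links word 4 to a gap after word 8.)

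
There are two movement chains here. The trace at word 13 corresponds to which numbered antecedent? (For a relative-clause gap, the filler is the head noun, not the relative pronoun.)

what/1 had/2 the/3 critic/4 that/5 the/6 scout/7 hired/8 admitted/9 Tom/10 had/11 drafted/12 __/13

1

The marked gap is the direct object of "drafted".
Its filler is the fronted wh-phrase "what", at word 1.
(The other dependency links word 4 to a gap after word 8.)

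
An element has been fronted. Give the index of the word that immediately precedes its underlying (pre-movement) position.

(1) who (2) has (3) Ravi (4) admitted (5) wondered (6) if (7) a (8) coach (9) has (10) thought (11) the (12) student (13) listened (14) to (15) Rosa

4

The displaced element is "who" (word 1).
It is linked across 1 clause boundary (Ø).
It functions as the subject of "wondered", so the gap sits immediately after word 4 ("admitted").
Base order: Ravi has admitted that who wondered if a coach has thought the student listened to Rosa.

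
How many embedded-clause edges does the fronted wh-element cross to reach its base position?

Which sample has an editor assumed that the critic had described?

1

"which sample" is extracted from the object of "described".
Boundaries crossed, outermost first: [that] — 1 in total.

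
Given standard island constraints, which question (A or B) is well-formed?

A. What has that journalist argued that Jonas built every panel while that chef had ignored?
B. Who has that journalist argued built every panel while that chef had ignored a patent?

B

In A, the wh-phrase is extracted from inside an adjunct island (introduced by "while"), which blocks movement.
In B, the extraction path crosses only that-complement boundaries, which are transparent.
So B is grammatical.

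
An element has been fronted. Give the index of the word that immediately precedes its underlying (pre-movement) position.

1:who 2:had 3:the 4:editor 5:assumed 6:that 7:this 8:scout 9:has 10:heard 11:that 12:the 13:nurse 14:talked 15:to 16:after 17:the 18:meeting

The displaced element is "who" (word 1).
It is linked across 2 clause boundaries (that → that).
It functions as the object of the preposition "to" of "talked", so the gap sits immediately after word 15 ("to").
Base order: The editor had assumed that this scout has heard that the nurse talked to who after the meeting.

15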